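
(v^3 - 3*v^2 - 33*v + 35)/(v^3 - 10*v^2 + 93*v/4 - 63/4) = 4*(v^2 + 4*v - 5)/(4*v^2 - 12*v + 9)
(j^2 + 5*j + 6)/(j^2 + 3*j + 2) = (j + 3)/(j + 1)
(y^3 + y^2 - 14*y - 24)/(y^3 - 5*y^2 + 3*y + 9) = (y^3 + y^2 - 14*y - 24)/(y^3 - 5*y^2 + 3*y + 9)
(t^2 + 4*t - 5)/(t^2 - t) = (t + 5)/t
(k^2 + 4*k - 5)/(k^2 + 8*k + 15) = (k - 1)/(k + 3)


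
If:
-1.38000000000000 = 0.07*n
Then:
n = -19.71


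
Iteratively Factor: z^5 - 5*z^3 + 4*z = (z - 2)*(z^4 + 2*z^3 - z^2 - 2*z) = (z - 2)*(z + 1)*(z^3 + z^2 - 2*z) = (z - 2)*(z + 1)*(z + 2)*(z^2 - z) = (z - 2)*(z - 1)*(z + 1)*(z + 2)*(z)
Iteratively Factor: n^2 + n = (n + 1)*(n)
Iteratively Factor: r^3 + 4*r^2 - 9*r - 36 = (r - 3)*(r^2 + 7*r + 12) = (r - 3)*(r + 3)*(r + 4)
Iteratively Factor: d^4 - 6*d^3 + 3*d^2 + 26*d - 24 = (d - 4)*(d^3 - 2*d^2 - 5*d + 6) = (d - 4)*(d - 1)*(d^2 - d - 6) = (d - 4)*(d - 3)*(d - 1)*(d + 2)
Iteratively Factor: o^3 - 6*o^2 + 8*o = (o - 4)*(o^2 - 2*o) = o*(o - 4)*(o - 2)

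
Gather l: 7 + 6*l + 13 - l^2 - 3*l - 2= -l^2 + 3*l + 18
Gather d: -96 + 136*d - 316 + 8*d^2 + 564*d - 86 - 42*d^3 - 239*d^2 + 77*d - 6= -42*d^3 - 231*d^2 + 777*d - 504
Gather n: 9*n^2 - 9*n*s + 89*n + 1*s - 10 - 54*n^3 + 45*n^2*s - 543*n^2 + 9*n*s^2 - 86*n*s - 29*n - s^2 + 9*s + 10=-54*n^3 + n^2*(45*s - 534) + n*(9*s^2 - 95*s + 60) - s^2 + 10*s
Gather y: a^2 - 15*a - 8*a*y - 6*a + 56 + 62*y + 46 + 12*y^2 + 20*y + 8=a^2 - 21*a + 12*y^2 + y*(82 - 8*a) + 110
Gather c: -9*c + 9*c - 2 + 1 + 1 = 0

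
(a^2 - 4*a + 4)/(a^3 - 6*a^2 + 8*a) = (a - 2)/(a*(a - 4))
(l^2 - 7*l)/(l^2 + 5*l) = (l - 7)/(l + 5)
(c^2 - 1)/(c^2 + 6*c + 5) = (c - 1)/(c + 5)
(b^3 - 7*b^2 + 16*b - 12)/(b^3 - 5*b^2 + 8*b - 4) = (b - 3)/(b - 1)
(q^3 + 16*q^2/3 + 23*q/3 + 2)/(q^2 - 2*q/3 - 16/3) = (3*q^2 + 10*q + 3)/(3*q - 8)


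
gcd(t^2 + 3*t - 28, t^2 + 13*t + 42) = t + 7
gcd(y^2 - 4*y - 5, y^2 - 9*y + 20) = y - 5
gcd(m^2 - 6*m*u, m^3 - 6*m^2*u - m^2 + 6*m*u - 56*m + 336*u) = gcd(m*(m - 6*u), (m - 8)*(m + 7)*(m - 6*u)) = -m + 6*u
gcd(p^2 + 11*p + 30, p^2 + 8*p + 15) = p + 5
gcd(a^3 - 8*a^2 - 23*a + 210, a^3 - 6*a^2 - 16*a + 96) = a - 6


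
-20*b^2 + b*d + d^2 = (-4*b + d)*(5*b + d)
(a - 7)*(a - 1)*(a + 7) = a^3 - a^2 - 49*a + 49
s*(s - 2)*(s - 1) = s^3 - 3*s^2 + 2*s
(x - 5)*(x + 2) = x^2 - 3*x - 10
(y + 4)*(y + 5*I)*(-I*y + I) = -I*y^3 + 5*y^2 - 3*I*y^2 + 15*y + 4*I*y - 20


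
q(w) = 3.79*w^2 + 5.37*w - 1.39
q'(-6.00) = -40.11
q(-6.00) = 102.83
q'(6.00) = 50.85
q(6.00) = 167.27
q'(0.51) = 9.24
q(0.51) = 2.33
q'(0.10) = 6.13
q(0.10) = -0.82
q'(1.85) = 19.39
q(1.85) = 21.52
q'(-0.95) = -1.83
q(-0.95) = -3.07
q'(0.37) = 8.17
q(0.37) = 1.12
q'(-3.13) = -18.36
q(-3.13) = 18.93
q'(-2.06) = -10.24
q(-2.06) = 3.63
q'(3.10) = 28.87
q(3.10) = 51.68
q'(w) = 7.58*w + 5.37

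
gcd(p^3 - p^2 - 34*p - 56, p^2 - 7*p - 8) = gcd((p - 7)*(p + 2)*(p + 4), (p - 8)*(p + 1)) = 1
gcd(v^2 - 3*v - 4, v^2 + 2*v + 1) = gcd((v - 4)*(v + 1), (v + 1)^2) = v + 1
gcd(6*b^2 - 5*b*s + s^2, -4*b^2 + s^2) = -2*b + s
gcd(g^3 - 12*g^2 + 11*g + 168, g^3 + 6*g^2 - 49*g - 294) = g - 7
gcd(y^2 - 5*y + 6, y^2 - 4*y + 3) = y - 3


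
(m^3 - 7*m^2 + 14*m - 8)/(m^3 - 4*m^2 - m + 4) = (m - 2)/(m + 1)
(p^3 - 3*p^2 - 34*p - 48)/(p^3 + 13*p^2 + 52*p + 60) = (p^2 - 5*p - 24)/(p^2 + 11*p + 30)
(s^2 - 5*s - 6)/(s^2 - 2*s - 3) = (s - 6)/(s - 3)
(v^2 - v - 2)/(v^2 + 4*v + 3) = (v - 2)/(v + 3)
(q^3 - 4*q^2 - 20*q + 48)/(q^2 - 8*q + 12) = q + 4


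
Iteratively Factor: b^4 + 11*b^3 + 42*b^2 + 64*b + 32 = (b + 2)*(b^3 + 9*b^2 + 24*b + 16) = (b + 2)*(b + 4)*(b^2 + 5*b + 4) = (b + 1)*(b + 2)*(b + 4)*(b + 4)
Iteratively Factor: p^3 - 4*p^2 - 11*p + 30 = (p - 5)*(p^2 + p - 6) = (p - 5)*(p + 3)*(p - 2)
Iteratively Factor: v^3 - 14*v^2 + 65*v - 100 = (v - 4)*(v^2 - 10*v + 25) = (v - 5)*(v - 4)*(v - 5)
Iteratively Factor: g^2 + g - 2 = (g - 1)*(g + 2)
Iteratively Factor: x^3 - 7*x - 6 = (x + 2)*(x^2 - 2*x - 3) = (x + 1)*(x + 2)*(x - 3)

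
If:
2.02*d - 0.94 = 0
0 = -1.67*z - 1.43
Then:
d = 0.47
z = -0.86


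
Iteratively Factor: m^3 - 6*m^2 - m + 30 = (m - 5)*(m^2 - m - 6) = (m - 5)*(m - 3)*(m + 2)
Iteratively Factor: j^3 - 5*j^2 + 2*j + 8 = (j - 4)*(j^2 - j - 2) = (j - 4)*(j - 2)*(j + 1)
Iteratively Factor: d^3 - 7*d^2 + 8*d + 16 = (d - 4)*(d^2 - 3*d - 4) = (d - 4)*(d + 1)*(d - 4)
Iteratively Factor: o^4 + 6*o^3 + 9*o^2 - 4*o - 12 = (o + 2)*(o^3 + 4*o^2 + o - 6) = (o + 2)*(o + 3)*(o^2 + o - 2) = (o + 2)^2*(o + 3)*(o - 1)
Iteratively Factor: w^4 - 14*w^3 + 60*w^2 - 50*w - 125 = (w - 5)*(w^3 - 9*w^2 + 15*w + 25) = (w - 5)*(w + 1)*(w^2 - 10*w + 25) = (w - 5)^2*(w + 1)*(w - 5)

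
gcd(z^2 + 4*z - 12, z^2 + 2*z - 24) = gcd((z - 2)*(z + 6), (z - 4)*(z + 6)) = z + 6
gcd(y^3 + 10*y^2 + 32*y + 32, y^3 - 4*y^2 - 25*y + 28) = y + 4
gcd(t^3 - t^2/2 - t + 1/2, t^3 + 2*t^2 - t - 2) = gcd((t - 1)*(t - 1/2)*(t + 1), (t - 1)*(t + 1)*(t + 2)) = t^2 - 1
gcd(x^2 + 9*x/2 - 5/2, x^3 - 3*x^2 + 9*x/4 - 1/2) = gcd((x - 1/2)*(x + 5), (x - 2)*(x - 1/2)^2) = x - 1/2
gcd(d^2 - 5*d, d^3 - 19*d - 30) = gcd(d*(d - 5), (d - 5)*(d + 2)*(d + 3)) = d - 5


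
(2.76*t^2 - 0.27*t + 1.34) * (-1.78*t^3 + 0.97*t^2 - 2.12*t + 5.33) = -4.9128*t^5 + 3.1578*t^4 - 8.4983*t^3 + 16.583*t^2 - 4.2799*t + 7.1422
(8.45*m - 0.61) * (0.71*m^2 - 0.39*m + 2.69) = 5.9995*m^3 - 3.7286*m^2 + 22.9684*m - 1.6409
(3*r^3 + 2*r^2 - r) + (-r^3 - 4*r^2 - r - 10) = 2*r^3 - 2*r^2 - 2*r - 10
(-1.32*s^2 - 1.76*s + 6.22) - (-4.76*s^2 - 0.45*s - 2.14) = 3.44*s^2 - 1.31*s + 8.36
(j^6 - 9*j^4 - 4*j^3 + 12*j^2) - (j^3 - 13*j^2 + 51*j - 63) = j^6 - 9*j^4 - 5*j^3 + 25*j^2 - 51*j + 63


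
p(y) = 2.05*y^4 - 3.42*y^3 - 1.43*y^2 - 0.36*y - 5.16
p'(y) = 8.2*y^3 - 10.26*y^2 - 2.86*y - 0.36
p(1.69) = -9.64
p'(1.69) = 5.08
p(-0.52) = -4.73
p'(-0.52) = -2.80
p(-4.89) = 1534.47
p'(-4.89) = -1190.54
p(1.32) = -9.77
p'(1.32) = -3.15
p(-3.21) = 312.04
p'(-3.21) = -368.12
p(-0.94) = -1.64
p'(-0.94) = -13.55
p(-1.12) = 1.48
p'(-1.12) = -21.55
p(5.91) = 1737.73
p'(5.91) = 1317.06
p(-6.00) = 3341.04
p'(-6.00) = -2123.76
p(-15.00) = 115002.24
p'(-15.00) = -29940.96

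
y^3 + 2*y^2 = y^2*(y + 2)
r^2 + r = r*(r + 1)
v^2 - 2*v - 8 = (v - 4)*(v + 2)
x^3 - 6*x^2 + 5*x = x*(x - 5)*(x - 1)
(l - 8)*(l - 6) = l^2 - 14*l + 48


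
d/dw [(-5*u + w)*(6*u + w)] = u + 2*w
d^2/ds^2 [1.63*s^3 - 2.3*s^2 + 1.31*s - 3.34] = 9.78*s - 4.6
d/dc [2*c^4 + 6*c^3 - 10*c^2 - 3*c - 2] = 8*c^3 + 18*c^2 - 20*c - 3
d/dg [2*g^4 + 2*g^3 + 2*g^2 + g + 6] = 8*g^3 + 6*g^2 + 4*g + 1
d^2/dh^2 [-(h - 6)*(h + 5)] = -2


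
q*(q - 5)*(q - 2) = q^3 - 7*q^2 + 10*q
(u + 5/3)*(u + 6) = u^2 + 23*u/3 + 10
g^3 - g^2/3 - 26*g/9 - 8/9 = (g - 2)*(g + 1/3)*(g + 4/3)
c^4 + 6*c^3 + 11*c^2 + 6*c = c*(c + 1)*(c + 2)*(c + 3)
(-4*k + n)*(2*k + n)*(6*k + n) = -48*k^3 - 20*k^2*n + 4*k*n^2 + n^3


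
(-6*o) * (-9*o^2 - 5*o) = 54*o^3 + 30*o^2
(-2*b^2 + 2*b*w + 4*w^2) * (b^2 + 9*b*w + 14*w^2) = -2*b^4 - 16*b^3*w - 6*b^2*w^2 + 64*b*w^3 + 56*w^4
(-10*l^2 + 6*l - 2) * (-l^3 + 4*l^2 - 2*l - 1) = 10*l^5 - 46*l^4 + 46*l^3 - 10*l^2 - 2*l + 2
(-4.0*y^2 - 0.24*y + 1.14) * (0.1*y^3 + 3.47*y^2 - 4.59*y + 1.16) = -0.4*y^5 - 13.904*y^4 + 17.6412*y^3 + 0.4174*y^2 - 5.511*y + 1.3224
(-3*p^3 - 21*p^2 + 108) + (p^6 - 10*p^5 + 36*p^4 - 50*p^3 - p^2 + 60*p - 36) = p^6 - 10*p^5 + 36*p^4 - 53*p^3 - 22*p^2 + 60*p + 72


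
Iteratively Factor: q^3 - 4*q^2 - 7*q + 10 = (q + 2)*(q^2 - 6*q + 5) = (q - 1)*(q + 2)*(q - 5)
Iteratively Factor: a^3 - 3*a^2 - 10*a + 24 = (a - 2)*(a^2 - a - 12) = (a - 4)*(a - 2)*(a + 3)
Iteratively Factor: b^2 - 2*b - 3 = (b - 3)*(b + 1)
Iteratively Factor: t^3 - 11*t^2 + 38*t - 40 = (t - 4)*(t^2 - 7*t + 10) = (t - 4)*(t - 2)*(t - 5)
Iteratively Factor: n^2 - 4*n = (n - 4)*(n)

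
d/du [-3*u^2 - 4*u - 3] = -6*u - 4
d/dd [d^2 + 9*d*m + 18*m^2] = 2*d + 9*m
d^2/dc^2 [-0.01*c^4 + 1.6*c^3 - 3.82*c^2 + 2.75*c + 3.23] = -0.12*c^2 + 9.6*c - 7.64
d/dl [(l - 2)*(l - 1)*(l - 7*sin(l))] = -(l - 2)*(l - 1)*(7*cos(l) - 1) + (l - 2)*(l - 7*sin(l)) + (l - 1)*(l - 7*sin(l))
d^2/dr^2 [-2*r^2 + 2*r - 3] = -4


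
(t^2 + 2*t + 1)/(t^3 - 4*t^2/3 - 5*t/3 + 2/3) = 3*(t + 1)/(3*t^2 - 7*t + 2)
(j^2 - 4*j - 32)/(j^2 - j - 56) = (j + 4)/(j + 7)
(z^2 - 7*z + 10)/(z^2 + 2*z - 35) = (z - 2)/(z + 7)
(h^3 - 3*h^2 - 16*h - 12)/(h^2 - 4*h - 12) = h + 1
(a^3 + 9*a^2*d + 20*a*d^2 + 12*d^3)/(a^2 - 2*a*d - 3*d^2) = (a^2 + 8*a*d + 12*d^2)/(a - 3*d)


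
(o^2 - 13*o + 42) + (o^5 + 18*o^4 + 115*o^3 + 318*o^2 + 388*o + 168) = o^5 + 18*o^4 + 115*o^3 + 319*o^2 + 375*o + 210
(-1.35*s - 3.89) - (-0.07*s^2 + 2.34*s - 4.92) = 0.07*s^2 - 3.69*s + 1.03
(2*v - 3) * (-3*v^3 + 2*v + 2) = -6*v^4 + 9*v^3 + 4*v^2 - 2*v - 6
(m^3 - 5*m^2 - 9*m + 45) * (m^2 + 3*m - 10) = m^5 - 2*m^4 - 34*m^3 + 68*m^2 + 225*m - 450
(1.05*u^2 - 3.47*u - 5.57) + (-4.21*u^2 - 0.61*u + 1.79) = -3.16*u^2 - 4.08*u - 3.78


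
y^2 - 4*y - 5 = (y - 5)*(y + 1)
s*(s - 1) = s^2 - s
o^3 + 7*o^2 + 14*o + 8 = (o + 1)*(o + 2)*(o + 4)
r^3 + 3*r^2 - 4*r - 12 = (r - 2)*(r + 2)*(r + 3)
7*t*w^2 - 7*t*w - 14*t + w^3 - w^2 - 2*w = (7*t + w)*(w - 2)*(w + 1)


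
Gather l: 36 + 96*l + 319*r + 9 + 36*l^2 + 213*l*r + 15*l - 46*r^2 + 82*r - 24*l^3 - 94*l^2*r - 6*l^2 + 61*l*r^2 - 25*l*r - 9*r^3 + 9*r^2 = -24*l^3 + l^2*(30 - 94*r) + l*(61*r^2 + 188*r + 111) - 9*r^3 - 37*r^2 + 401*r + 45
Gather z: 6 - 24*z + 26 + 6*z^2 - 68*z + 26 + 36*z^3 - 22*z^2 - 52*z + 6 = 36*z^3 - 16*z^2 - 144*z + 64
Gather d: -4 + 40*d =40*d - 4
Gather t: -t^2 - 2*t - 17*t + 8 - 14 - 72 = -t^2 - 19*t - 78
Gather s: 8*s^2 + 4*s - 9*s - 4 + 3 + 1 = 8*s^2 - 5*s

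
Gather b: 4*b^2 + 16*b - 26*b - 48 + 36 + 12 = 4*b^2 - 10*b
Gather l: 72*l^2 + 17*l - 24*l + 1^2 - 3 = 72*l^2 - 7*l - 2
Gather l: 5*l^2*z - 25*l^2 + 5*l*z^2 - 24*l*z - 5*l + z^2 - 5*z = l^2*(5*z - 25) + l*(5*z^2 - 24*z - 5) + z^2 - 5*z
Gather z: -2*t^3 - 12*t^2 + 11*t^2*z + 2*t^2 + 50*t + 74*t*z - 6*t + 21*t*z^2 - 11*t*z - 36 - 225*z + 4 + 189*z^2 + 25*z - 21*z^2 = -2*t^3 - 10*t^2 + 44*t + z^2*(21*t + 168) + z*(11*t^2 + 63*t - 200) - 32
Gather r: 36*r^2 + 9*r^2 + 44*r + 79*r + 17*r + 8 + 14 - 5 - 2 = 45*r^2 + 140*r + 15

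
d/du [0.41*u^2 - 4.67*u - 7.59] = 0.82*u - 4.67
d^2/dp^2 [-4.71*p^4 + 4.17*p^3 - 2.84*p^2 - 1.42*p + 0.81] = -56.52*p^2 + 25.02*p - 5.68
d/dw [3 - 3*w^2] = -6*w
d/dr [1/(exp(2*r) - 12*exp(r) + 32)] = 2*(6 - exp(r))*exp(r)/(exp(2*r) - 12*exp(r) + 32)^2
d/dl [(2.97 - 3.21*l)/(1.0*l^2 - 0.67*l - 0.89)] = (3.21*l^2 - 5.94*l + 4.8468)/(1.0*l^4 - 1.34*l^3 - 1.3311*l^2 + 1.1926*l + 0.7921)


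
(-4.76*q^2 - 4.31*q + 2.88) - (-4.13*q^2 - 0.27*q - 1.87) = -0.63*q^2 - 4.04*q + 4.75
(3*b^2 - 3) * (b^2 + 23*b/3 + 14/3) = 3*b^4 + 23*b^3 + 11*b^2 - 23*b - 14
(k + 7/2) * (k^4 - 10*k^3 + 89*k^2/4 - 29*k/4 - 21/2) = k^5 - 13*k^4/2 - 51*k^3/4 + 565*k^2/8 - 287*k/8 - 147/4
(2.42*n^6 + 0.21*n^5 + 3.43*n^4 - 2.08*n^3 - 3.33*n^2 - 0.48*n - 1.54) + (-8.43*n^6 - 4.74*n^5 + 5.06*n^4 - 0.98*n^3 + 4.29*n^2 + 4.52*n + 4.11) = -6.01*n^6 - 4.53*n^5 + 8.49*n^4 - 3.06*n^3 + 0.96*n^2 + 4.04*n + 2.57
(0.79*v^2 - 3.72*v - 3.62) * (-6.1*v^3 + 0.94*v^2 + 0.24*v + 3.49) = -4.819*v^5 + 23.4346*v^4 + 18.7748*v^3 - 1.5385*v^2 - 13.8516*v - 12.6338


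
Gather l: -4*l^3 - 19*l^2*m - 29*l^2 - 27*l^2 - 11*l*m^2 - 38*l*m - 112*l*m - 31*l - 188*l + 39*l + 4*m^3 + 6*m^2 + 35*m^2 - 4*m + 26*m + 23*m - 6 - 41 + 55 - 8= -4*l^3 + l^2*(-19*m - 56) + l*(-11*m^2 - 150*m - 180) + 4*m^3 + 41*m^2 + 45*m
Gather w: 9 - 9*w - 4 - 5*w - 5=-14*w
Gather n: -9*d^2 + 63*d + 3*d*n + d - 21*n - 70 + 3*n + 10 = -9*d^2 + 64*d + n*(3*d - 18) - 60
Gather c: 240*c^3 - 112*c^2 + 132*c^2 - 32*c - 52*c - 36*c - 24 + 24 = 240*c^3 + 20*c^2 - 120*c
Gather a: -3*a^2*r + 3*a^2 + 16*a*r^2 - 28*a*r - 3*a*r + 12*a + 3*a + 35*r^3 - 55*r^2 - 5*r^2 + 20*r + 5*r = a^2*(3 - 3*r) + a*(16*r^2 - 31*r + 15) + 35*r^3 - 60*r^2 + 25*r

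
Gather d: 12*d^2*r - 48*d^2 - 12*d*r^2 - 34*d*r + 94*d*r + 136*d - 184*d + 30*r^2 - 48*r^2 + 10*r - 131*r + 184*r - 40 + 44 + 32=d^2*(12*r - 48) + d*(-12*r^2 + 60*r - 48) - 18*r^2 + 63*r + 36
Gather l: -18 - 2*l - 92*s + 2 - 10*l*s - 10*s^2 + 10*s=l*(-10*s - 2) - 10*s^2 - 82*s - 16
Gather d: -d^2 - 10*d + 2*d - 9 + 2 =-d^2 - 8*d - 7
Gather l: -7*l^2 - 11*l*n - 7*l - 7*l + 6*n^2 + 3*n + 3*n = -7*l^2 + l*(-11*n - 14) + 6*n^2 + 6*n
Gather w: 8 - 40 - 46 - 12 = -90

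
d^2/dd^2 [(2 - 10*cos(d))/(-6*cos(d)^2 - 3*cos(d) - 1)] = 2*(-405*(1 - cos(2*d))^2*cos(d) + 117*(1 - cos(2*d))^2/2 + 479*cos(d)/2 + 126*cos(2*d) - 423*cos(3*d)/2 + 90*cos(5*d) - 144)/(3*cos(d) + 3*cos(2*d) + 4)^3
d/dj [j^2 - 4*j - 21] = 2*j - 4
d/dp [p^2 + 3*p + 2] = 2*p + 3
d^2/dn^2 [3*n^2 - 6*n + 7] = 6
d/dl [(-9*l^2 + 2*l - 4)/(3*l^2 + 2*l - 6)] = 4*(-6*l^2 + 33*l - 1)/(9*l^4 + 12*l^3 - 32*l^2 - 24*l + 36)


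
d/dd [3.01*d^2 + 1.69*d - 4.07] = 6.02*d + 1.69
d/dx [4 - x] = -1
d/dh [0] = 0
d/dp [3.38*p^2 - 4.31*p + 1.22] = 6.76*p - 4.31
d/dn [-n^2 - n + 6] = -2*n - 1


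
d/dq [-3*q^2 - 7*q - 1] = -6*q - 7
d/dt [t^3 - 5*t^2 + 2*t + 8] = 3*t^2 - 10*t + 2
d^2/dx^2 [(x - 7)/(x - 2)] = -10/(x - 2)^3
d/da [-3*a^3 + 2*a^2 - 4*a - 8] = -9*a^2 + 4*a - 4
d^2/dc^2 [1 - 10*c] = 0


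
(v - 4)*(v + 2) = v^2 - 2*v - 8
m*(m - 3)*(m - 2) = m^3 - 5*m^2 + 6*m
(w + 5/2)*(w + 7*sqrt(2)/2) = w^2 + 5*w/2 + 7*sqrt(2)*w/2 + 35*sqrt(2)/4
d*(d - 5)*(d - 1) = d^3 - 6*d^2 + 5*d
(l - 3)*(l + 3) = l^2 - 9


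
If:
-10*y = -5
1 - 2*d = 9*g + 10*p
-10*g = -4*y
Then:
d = -5*p - 2/5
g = 1/5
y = 1/2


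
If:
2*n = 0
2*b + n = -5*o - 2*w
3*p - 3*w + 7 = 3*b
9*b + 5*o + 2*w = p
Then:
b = w/6 - 7/18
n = 0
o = 7/45 - 7*w/15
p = 7*w/6 - 49/18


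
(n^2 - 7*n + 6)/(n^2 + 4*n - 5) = (n - 6)/(n + 5)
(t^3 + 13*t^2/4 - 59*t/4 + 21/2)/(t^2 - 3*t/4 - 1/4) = (4*t^2 + 17*t - 42)/(4*t + 1)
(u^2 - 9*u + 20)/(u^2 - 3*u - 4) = (u - 5)/(u + 1)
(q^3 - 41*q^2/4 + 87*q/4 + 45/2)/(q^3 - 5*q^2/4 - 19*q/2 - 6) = (q^2 - 11*q + 30)/(q^2 - 2*q - 8)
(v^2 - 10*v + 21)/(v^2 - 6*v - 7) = (v - 3)/(v + 1)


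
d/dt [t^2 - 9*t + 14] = 2*t - 9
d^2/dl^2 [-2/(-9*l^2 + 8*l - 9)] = 4*(-81*l^2 + 72*l + 4*(9*l - 4)^2 - 81)/(9*l^2 - 8*l + 9)^3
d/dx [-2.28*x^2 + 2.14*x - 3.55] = 2.14 - 4.56*x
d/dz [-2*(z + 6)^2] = -4*z - 24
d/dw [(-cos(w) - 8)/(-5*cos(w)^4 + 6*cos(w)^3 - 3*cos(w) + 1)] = (15*(1 - cos(2*w))^2/4 + 111*cos(w) - 57*cos(2*w) + 37*cos(3*w) - 47)*sin(w)/(5*cos(w)^4 - 6*cos(w)^3 + 3*cos(w) - 1)^2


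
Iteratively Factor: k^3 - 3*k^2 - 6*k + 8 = (k + 2)*(k^2 - 5*k + 4) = (k - 4)*(k + 2)*(k - 1)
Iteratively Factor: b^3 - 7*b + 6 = (b - 2)*(b^2 + 2*b - 3) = (b - 2)*(b - 1)*(b + 3)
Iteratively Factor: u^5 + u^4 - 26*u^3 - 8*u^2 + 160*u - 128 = (u - 4)*(u^4 + 5*u^3 - 6*u^2 - 32*u + 32) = (u - 4)*(u + 4)*(u^3 + u^2 - 10*u + 8) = (u - 4)*(u - 2)*(u + 4)*(u^2 + 3*u - 4) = (u - 4)*(u - 2)*(u - 1)*(u + 4)*(u + 4)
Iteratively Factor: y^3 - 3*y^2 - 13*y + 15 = (y - 1)*(y^2 - 2*y - 15) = (y - 1)*(y + 3)*(y - 5)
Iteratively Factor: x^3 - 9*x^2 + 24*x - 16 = (x - 4)*(x^2 - 5*x + 4) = (x - 4)^2*(x - 1)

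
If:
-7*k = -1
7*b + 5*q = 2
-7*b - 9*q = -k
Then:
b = 121/196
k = 1/7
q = -13/28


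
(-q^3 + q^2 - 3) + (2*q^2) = -q^3 + 3*q^2 - 3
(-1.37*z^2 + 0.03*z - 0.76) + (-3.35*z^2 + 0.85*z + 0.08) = -4.72*z^2 + 0.88*z - 0.68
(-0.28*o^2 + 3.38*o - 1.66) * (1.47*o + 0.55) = -0.4116*o^3 + 4.8146*o^2 - 0.5812*o - 0.913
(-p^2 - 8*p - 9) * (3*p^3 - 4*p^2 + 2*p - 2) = -3*p^5 - 20*p^4 + 3*p^3 + 22*p^2 - 2*p + 18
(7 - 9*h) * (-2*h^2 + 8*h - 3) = 18*h^3 - 86*h^2 + 83*h - 21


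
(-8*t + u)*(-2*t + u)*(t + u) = 16*t^3 + 6*t^2*u - 9*t*u^2 + u^3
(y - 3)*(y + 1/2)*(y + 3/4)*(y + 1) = y^4 - 3*y^3/4 - 41*y^2/8 - 9*y/2 - 9/8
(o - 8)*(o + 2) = o^2 - 6*o - 16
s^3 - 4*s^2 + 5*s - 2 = (s - 2)*(s - 1)^2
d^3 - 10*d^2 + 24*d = d*(d - 6)*(d - 4)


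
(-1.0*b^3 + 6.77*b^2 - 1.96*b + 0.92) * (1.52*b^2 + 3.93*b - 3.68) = -1.52*b^5 + 6.3604*b^4 + 27.3069*b^3 - 31.218*b^2 + 10.8284*b - 3.3856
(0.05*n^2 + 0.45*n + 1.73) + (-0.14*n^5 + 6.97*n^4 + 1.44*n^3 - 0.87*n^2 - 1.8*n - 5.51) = -0.14*n^5 + 6.97*n^4 + 1.44*n^3 - 0.82*n^2 - 1.35*n - 3.78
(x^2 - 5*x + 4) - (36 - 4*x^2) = 5*x^2 - 5*x - 32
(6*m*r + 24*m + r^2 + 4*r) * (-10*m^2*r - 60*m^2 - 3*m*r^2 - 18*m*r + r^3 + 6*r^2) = -60*m^3*r^2 - 600*m^3*r - 1440*m^3 - 28*m^2*r^3 - 280*m^2*r^2 - 672*m^2*r + 3*m*r^4 + 30*m*r^3 + 72*m*r^2 + r^5 + 10*r^4 + 24*r^3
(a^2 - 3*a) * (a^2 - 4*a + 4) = a^4 - 7*a^3 + 16*a^2 - 12*a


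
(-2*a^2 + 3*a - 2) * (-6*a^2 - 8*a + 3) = 12*a^4 - 2*a^3 - 18*a^2 + 25*a - 6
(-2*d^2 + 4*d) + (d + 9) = -2*d^2 + 5*d + 9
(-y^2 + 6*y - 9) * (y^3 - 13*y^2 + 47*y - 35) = -y^5 + 19*y^4 - 134*y^3 + 434*y^2 - 633*y + 315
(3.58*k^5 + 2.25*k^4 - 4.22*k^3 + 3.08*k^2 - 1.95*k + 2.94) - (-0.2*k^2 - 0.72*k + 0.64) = 3.58*k^5 + 2.25*k^4 - 4.22*k^3 + 3.28*k^2 - 1.23*k + 2.3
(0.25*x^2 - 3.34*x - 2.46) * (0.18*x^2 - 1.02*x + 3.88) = 0.045*x^4 - 0.8562*x^3 + 3.934*x^2 - 10.45*x - 9.5448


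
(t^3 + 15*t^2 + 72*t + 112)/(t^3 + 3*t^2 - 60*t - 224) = (t + 4)/(t - 8)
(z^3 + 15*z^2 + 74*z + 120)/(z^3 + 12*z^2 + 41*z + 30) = (z + 4)/(z + 1)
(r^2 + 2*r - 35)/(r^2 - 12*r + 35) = (r + 7)/(r - 7)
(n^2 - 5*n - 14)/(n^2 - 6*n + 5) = (n^2 - 5*n - 14)/(n^2 - 6*n + 5)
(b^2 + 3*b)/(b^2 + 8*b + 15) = b/(b + 5)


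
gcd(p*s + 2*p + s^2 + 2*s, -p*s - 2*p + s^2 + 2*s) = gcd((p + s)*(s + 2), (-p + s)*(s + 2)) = s + 2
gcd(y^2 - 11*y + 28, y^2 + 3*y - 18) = 1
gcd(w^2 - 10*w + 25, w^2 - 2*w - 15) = w - 5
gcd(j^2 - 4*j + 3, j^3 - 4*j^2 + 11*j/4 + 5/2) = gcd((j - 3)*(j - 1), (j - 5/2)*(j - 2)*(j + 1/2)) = 1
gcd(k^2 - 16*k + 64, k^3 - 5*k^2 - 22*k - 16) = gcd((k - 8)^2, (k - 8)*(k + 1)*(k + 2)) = k - 8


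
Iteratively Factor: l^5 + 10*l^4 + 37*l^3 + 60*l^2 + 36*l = (l + 3)*(l^4 + 7*l^3 + 16*l^2 + 12*l) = (l + 2)*(l + 3)*(l^3 + 5*l^2 + 6*l) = (l + 2)*(l + 3)^2*(l^2 + 2*l) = l*(l + 2)*(l + 3)^2*(l + 2)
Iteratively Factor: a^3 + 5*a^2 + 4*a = (a)*(a^2 + 5*a + 4) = a*(a + 4)*(a + 1)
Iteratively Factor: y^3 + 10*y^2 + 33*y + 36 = (y + 3)*(y^2 + 7*y + 12) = (y + 3)^2*(y + 4)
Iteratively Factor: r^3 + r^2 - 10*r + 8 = (r - 1)*(r^2 + 2*r - 8) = (r - 1)*(r + 4)*(r - 2)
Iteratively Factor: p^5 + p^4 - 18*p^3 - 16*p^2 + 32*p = (p + 2)*(p^4 - p^3 - 16*p^2 + 16*p) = (p - 1)*(p + 2)*(p^3 - 16*p) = (p - 1)*(p + 2)*(p + 4)*(p^2 - 4*p) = p*(p - 1)*(p + 2)*(p + 4)*(p - 4)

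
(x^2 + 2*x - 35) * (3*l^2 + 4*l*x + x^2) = 3*l^2*x^2 + 6*l^2*x - 105*l^2 + 4*l*x^3 + 8*l*x^2 - 140*l*x + x^4 + 2*x^3 - 35*x^2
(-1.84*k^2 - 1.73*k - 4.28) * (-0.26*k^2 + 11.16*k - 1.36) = 0.4784*k^4 - 20.0846*k^3 - 15.6916*k^2 - 45.412*k + 5.8208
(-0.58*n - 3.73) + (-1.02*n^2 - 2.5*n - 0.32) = -1.02*n^2 - 3.08*n - 4.05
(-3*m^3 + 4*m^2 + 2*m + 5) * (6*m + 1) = -18*m^4 + 21*m^3 + 16*m^2 + 32*m + 5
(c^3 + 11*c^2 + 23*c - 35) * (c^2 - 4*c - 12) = c^5 + 7*c^4 - 33*c^3 - 259*c^2 - 136*c + 420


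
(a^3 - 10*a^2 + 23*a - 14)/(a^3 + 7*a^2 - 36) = (a^2 - 8*a + 7)/(a^2 + 9*a + 18)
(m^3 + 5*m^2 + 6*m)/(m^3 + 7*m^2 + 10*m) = (m + 3)/(m + 5)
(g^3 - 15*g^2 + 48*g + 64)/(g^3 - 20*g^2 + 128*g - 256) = (g + 1)/(g - 4)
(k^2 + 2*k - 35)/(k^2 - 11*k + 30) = (k + 7)/(k - 6)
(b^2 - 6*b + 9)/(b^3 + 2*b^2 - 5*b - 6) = (b^2 - 6*b + 9)/(b^3 + 2*b^2 - 5*b - 6)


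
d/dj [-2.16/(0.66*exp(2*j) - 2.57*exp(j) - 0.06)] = (2.8512*exp(j) - 5.5512)*exp(j)/(-0.66*exp(2*j) + 2.57*exp(j) + 0.06)^2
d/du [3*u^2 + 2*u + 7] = 6*u + 2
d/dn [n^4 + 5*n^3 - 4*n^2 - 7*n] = 4*n^3 + 15*n^2 - 8*n - 7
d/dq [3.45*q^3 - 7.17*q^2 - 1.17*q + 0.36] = 10.35*q^2 - 14.34*q - 1.17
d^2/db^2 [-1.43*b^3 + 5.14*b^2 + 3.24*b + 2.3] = 10.28 - 8.58*b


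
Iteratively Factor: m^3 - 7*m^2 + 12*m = (m - 3)*(m^2 - 4*m) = m*(m - 3)*(m - 4)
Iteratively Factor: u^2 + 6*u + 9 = (u + 3)*(u + 3)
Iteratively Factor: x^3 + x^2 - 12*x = (x + 4)*(x^2 - 3*x) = (x - 3)*(x + 4)*(x)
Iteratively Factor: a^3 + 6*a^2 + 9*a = (a)*(a^2 + 6*a + 9) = a*(a + 3)*(a + 3)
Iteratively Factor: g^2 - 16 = (g - 4)*(g + 4)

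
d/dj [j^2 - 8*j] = 2*j - 8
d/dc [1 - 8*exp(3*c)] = -24*exp(3*c)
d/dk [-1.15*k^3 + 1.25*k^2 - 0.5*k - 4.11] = -3.45*k^2 + 2.5*k - 0.5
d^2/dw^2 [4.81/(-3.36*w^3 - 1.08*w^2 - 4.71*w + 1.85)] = ((96.9696*w + 10.3896)*(3.36*w^3 + 1.08*w^2 + 4.71*w - 1.85) - 4.81*(10.08*w^2 + 2.16*w + 4.71)*(20.16*w^2 + 4.32*w + 9.42))/(3.36*w^3 + 1.08*w^2 + 4.71*w - 1.85)^3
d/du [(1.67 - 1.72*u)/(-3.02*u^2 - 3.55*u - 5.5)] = (-5.1944*u^2 + 10.0868*u + 15.3885)/(9.1204*u^4 + 21.442*u^3 + 45.8225*u^2 + 39.05*u + 30.25)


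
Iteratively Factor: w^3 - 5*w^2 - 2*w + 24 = (w + 2)*(w^2 - 7*w + 12) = (w - 3)*(w + 2)*(w - 4)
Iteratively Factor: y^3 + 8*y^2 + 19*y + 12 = (y + 1)*(y^2 + 7*y + 12) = (y + 1)*(y + 4)*(y + 3)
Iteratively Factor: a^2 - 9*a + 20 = (a - 5)*(a - 4)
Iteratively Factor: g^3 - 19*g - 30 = (g + 2)*(g^2 - 2*g - 15) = (g - 5)*(g + 2)*(g + 3)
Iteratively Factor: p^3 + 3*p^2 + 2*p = (p + 2)*(p^2 + p) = p*(p + 2)*(p + 1)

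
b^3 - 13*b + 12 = (b - 3)*(b - 1)*(b + 4)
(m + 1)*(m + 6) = m^2 + 7*m + 6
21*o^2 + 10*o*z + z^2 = (3*o + z)*(7*o + z)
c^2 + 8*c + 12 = (c + 2)*(c + 6)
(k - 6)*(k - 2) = k^2 - 8*k + 12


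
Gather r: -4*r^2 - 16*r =-4*r^2 - 16*r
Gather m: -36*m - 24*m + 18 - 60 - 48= -60*m - 90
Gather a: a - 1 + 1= a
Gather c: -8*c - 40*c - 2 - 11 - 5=-48*c - 18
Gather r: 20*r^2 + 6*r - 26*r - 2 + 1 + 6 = 20*r^2 - 20*r + 5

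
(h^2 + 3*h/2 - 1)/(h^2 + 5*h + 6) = (h - 1/2)/(h + 3)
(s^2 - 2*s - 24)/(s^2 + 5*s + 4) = (s - 6)/(s + 1)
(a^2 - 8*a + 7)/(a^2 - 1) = (a - 7)/(a + 1)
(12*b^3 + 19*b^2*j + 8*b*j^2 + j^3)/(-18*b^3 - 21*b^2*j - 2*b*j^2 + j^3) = (-4*b - j)/(6*b - j)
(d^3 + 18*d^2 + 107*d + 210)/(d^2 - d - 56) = (d^2 + 11*d + 30)/(d - 8)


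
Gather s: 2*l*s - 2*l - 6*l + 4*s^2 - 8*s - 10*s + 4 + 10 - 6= -8*l + 4*s^2 + s*(2*l - 18) + 8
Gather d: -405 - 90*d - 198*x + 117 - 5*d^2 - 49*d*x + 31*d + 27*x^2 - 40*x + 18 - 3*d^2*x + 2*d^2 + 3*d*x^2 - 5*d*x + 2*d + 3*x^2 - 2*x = d^2*(-3*x - 3) + d*(3*x^2 - 54*x - 57) + 30*x^2 - 240*x - 270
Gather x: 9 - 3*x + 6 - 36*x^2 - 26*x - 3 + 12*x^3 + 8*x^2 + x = 12*x^3 - 28*x^2 - 28*x + 12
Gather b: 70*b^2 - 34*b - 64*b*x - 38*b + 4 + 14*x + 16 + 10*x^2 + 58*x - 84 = 70*b^2 + b*(-64*x - 72) + 10*x^2 + 72*x - 64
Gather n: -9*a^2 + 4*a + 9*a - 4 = -9*a^2 + 13*a - 4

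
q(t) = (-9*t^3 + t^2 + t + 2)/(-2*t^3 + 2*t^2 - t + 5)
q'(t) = (-27*t^2 + 2*t + 1)/(-2*t^3 + 2*t^2 - t + 5) + (6*t^2 - 4*t + 1)*(-9*t^3 + t^2 + t + 2)/(-2*t^3 + 2*t^2 - t + 5)^2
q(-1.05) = 1.18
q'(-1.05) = -1.60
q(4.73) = 5.54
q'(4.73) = -0.31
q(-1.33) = 1.62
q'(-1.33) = -1.51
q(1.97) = 13.55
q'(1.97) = -27.21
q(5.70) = 5.31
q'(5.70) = -0.18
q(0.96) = -0.99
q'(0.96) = -5.99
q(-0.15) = 0.37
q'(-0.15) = 0.14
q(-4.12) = 3.52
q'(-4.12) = -0.25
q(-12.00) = 4.17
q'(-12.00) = -0.03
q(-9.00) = 4.06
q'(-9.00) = -0.05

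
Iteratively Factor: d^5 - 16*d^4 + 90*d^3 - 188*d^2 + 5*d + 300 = (d - 3)*(d^4 - 13*d^3 + 51*d^2 - 35*d - 100) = (d - 3)*(d + 1)*(d^3 - 14*d^2 + 65*d - 100) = (d - 4)*(d - 3)*(d + 1)*(d^2 - 10*d + 25) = (d - 5)*(d - 4)*(d - 3)*(d + 1)*(d - 5)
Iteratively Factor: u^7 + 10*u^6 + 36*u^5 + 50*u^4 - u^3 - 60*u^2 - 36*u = (u + 2)*(u^6 + 8*u^5 + 20*u^4 + 10*u^3 - 21*u^2 - 18*u) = (u + 2)^2*(u^5 + 6*u^4 + 8*u^3 - 6*u^2 - 9*u) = (u + 1)*(u + 2)^2*(u^4 + 5*u^3 + 3*u^2 - 9*u) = u*(u + 1)*(u + 2)^2*(u^3 + 5*u^2 + 3*u - 9) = u*(u + 1)*(u + 2)^2*(u + 3)*(u^2 + 2*u - 3) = u*(u - 1)*(u + 1)*(u + 2)^2*(u + 3)*(u + 3)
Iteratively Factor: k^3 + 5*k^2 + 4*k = (k)*(k^2 + 5*k + 4) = k*(k + 1)*(k + 4)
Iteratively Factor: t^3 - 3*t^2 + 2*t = (t)*(t^2 - 3*t + 2) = t*(t - 2)*(t - 1)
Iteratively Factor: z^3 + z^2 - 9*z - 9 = (z - 3)*(z^2 + 4*z + 3) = (z - 3)*(z + 1)*(z + 3)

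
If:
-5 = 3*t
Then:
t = -5/3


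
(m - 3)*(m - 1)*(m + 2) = m^3 - 2*m^2 - 5*m + 6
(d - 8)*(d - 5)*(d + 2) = d^3 - 11*d^2 + 14*d + 80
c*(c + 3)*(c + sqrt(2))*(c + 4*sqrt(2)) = c^4 + 3*c^3 + 5*sqrt(2)*c^3 + 8*c^2 + 15*sqrt(2)*c^2 + 24*c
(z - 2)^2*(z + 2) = z^3 - 2*z^2 - 4*z + 8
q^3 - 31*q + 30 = (q - 5)*(q - 1)*(q + 6)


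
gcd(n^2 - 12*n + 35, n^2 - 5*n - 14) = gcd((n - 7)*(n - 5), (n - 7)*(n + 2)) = n - 7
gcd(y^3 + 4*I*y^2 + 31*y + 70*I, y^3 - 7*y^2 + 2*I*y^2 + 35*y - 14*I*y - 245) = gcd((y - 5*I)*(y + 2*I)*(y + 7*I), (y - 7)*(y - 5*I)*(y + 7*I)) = y^2 + 2*I*y + 35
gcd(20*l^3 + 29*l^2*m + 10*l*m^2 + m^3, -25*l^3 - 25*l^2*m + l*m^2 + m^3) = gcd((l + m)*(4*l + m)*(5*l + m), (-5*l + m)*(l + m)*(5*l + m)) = 5*l^2 + 6*l*m + m^2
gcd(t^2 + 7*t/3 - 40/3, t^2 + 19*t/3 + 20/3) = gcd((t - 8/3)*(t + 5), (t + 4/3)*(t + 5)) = t + 5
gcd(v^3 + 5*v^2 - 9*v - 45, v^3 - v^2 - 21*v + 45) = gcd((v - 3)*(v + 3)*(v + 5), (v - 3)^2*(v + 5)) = v^2 + 2*v - 15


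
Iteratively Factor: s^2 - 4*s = (s - 4)*(s)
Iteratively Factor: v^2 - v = (v)*(v - 1)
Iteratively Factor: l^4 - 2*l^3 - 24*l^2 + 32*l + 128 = (l + 4)*(l^3 - 6*l^2 + 32) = (l + 2)*(l + 4)*(l^2 - 8*l + 16) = (l - 4)*(l + 2)*(l + 4)*(l - 4)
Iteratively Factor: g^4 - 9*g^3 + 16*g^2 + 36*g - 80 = (g - 5)*(g^3 - 4*g^2 - 4*g + 16) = (g - 5)*(g + 2)*(g^2 - 6*g + 8) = (g - 5)*(g - 4)*(g + 2)*(g - 2)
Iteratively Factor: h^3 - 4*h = (h)*(h^2 - 4) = h*(h - 2)*(h + 2)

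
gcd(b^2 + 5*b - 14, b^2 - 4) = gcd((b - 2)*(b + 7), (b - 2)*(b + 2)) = b - 2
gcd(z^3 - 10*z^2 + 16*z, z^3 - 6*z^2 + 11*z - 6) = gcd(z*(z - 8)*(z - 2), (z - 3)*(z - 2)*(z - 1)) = z - 2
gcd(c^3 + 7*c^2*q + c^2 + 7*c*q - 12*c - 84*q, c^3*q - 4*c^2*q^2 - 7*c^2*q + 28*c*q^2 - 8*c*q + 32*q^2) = 1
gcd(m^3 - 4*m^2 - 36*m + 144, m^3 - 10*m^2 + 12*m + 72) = m - 6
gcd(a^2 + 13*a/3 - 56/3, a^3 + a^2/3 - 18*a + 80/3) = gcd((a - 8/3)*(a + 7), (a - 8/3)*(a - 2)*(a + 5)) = a - 8/3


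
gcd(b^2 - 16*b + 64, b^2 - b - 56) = b - 8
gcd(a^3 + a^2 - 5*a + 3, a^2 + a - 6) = a + 3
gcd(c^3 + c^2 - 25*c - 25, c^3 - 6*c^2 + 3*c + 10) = c^2 - 4*c - 5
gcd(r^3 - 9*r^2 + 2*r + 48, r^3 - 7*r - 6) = r^2 - r - 6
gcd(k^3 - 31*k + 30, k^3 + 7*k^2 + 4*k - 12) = k^2 + 5*k - 6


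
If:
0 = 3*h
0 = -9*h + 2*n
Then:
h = 0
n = 0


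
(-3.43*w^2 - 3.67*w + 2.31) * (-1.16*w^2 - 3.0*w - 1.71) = 3.9788*w^4 + 14.5472*w^3 + 14.1957*w^2 - 0.6543*w - 3.9501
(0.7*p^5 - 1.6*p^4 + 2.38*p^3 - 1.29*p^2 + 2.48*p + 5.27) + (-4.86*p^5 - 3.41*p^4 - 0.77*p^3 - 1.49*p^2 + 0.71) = -4.16*p^5 - 5.01*p^4 + 1.61*p^3 - 2.78*p^2 + 2.48*p + 5.98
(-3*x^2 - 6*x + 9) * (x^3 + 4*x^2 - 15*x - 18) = -3*x^5 - 18*x^4 + 30*x^3 + 180*x^2 - 27*x - 162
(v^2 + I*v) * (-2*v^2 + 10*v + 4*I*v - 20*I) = -2*v^4 + 10*v^3 + 2*I*v^3 - 4*v^2 - 10*I*v^2 + 20*v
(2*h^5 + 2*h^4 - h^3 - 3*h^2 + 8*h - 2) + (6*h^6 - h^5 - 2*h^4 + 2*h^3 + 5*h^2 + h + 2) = 6*h^6 + h^5 + h^3 + 2*h^2 + 9*h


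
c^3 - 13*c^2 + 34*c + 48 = (c - 8)*(c - 6)*(c + 1)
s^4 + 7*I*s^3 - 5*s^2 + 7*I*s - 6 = (s - I)*(s + I)^2*(s + 6*I)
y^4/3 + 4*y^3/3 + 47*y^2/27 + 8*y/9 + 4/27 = (y/3 + 1/3)*(y + 1/3)*(y + 2/3)*(y + 2)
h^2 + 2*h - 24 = (h - 4)*(h + 6)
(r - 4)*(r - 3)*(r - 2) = r^3 - 9*r^2 + 26*r - 24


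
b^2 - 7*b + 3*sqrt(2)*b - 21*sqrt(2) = (b - 7)*(b + 3*sqrt(2))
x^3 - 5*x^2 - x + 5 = (x - 5)*(x - 1)*(x + 1)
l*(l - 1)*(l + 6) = l^3 + 5*l^2 - 6*l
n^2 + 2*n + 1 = (n + 1)^2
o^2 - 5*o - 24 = (o - 8)*(o + 3)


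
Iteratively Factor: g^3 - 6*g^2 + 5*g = (g - 1)*(g^2 - 5*g) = g*(g - 1)*(g - 5)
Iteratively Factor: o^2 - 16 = (o - 4)*(o + 4)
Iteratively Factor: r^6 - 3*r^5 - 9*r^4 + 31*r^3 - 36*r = (r - 2)*(r^5 - r^4 - 11*r^3 + 9*r^2 + 18*r) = (r - 2)*(r + 3)*(r^4 - 4*r^3 + r^2 + 6*r) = (r - 3)*(r - 2)*(r + 3)*(r^3 - r^2 - 2*r) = r*(r - 3)*(r - 2)*(r + 3)*(r^2 - r - 2) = r*(r - 3)*(r - 2)^2*(r + 3)*(r + 1)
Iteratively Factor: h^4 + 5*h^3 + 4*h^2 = (h + 1)*(h^3 + 4*h^2) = (h + 1)*(h + 4)*(h^2) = h*(h + 1)*(h + 4)*(h)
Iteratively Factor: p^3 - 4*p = (p - 2)*(p^2 + 2*p) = (p - 2)*(p + 2)*(p)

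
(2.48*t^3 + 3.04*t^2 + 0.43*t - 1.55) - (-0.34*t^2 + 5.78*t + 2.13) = 2.48*t^3 + 3.38*t^2 - 5.35*t - 3.68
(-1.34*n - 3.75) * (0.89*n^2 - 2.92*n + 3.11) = -1.1926*n^3 + 0.5753*n^2 + 6.7826*n - 11.6625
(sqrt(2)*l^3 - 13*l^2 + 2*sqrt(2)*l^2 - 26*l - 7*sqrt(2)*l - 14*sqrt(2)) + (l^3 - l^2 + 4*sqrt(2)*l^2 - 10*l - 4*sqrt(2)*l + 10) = l^3 + sqrt(2)*l^3 - 14*l^2 + 6*sqrt(2)*l^2 - 36*l - 11*sqrt(2)*l - 14*sqrt(2) + 10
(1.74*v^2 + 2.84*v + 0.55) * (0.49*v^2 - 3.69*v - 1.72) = 0.8526*v^4 - 5.029*v^3 - 13.2029*v^2 - 6.9143*v - 0.946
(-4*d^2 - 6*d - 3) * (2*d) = -8*d^3 - 12*d^2 - 6*d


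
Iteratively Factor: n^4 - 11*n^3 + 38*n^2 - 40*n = (n)*(n^3 - 11*n^2 + 38*n - 40) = n*(n - 2)*(n^2 - 9*n + 20) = n*(n - 4)*(n - 2)*(n - 5)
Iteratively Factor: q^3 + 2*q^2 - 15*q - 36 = (q - 4)*(q^2 + 6*q + 9) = (q - 4)*(q + 3)*(q + 3)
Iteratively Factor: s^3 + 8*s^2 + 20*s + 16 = (s + 4)*(s^2 + 4*s + 4) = (s + 2)*(s + 4)*(s + 2)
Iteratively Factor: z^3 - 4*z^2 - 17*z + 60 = (z - 5)*(z^2 + z - 12) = (z - 5)*(z - 3)*(z + 4)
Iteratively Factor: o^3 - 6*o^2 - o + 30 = (o - 5)*(o^2 - o - 6) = (o - 5)*(o - 3)*(o + 2)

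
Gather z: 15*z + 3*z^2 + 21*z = 3*z^2 + 36*z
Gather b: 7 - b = 7 - b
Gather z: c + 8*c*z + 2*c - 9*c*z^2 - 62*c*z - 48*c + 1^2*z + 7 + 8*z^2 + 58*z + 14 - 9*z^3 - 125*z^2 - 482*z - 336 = -45*c - 9*z^3 + z^2*(-9*c - 117) + z*(-54*c - 423) - 315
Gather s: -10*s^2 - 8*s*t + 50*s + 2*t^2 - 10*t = -10*s^2 + s*(50 - 8*t) + 2*t^2 - 10*t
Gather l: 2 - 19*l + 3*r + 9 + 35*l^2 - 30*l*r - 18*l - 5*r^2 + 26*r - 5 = 35*l^2 + l*(-30*r - 37) - 5*r^2 + 29*r + 6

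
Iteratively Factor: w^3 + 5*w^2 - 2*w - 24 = (w + 3)*(w^2 + 2*w - 8) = (w - 2)*(w + 3)*(w + 4)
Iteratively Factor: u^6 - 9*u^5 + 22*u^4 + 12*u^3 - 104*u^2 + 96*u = (u + 2)*(u^5 - 11*u^4 + 44*u^3 - 76*u^2 + 48*u) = (u - 4)*(u + 2)*(u^4 - 7*u^3 + 16*u^2 - 12*u) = (u - 4)*(u - 2)*(u + 2)*(u^3 - 5*u^2 + 6*u) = (u - 4)*(u - 3)*(u - 2)*(u + 2)*(u^2 - 2*u) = (u - 4)*(u - 3)*(u - 2)^2*(u + 2)*(u)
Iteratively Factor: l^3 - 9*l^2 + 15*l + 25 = (l - 5)*(l^2 - 4*l - 5) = (l - 5)^2*(l + 1)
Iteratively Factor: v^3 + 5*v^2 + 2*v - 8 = (v + 2)*(v^2 + 3*v - 4) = (v - 1)*(v + 2)*(v + 4)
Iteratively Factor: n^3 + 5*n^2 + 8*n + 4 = (n + 1)*(n^2 + 4*n + 4) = (n + 1)*(n + 2)*(n + 2)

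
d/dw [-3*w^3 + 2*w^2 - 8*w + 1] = -9*w^2 + 4*w - 8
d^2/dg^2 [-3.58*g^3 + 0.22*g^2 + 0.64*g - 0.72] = 0.44 - 21.48*g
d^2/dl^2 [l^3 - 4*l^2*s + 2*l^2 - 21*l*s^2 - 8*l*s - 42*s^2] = 6*l - 8*s + 4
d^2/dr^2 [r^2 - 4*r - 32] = 2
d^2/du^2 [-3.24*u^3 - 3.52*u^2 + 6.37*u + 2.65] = -19.44*u - 7.04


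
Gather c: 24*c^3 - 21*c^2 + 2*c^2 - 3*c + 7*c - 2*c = 24*c^3 - 19*c^2 + 2*c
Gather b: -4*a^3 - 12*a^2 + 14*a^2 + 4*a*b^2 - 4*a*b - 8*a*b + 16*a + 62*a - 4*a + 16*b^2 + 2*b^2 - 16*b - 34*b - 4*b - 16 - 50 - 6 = -4*a^3 + 2*a^2 + 74*a + b^2*(4*a + 18) + b*(-12*a - 54) - 72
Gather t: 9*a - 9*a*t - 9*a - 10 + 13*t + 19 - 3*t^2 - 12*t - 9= -3*t^2 + t*(1 - 9*a)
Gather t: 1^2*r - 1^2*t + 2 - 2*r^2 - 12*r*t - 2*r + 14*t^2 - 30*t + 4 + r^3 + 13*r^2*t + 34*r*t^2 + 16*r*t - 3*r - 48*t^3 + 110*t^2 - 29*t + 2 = r^3 - 2*r^2 - 4*r - 48*t^3 + t^2*(34*r + 124) + t*(13*r^2 + 4*r - 60) + 8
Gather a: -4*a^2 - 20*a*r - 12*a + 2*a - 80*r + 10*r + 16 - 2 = -4*a^2 + a*(-20*r - 10) - 70*r + 14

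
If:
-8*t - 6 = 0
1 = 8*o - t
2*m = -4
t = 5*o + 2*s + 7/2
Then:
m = -2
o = 1/32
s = -141/64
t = -3/4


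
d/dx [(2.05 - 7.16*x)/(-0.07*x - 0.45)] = (0.235585*x + 1.514475)/(0.07*x + 0.45)^3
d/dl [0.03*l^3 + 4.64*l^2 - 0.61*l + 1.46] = 0.09*l^2 + 9.28*l - 0.61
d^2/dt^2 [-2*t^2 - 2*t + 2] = -4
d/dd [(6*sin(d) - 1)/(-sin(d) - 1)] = -7*cos(d)/(sin(d) + 1)^2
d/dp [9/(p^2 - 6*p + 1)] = 18*(3 - p)/(p^2 - 6*p + 1)^2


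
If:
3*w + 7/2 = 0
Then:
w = -7/6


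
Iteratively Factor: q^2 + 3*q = (q + 3)*(q)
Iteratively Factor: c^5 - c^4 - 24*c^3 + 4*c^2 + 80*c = (c)*(c^4 - c^3 - 24*c^2 + 4*c + 80) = c*(c - 2)*(c^3 + c^2 - 22*c - 40) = c*(c - 5)*(c - 2)*(c^2 + 6*c + 8) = c*(c - 5)*(c - 2)*(c + 2)*(c + 4)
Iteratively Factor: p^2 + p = (p)*(p + 1)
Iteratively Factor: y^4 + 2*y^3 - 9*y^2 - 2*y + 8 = (y + 1)*(y^3 + y^2 - 10*y + 8) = (y + 1)*(y + 4)*(y^2 - 3*y + 2) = (y - 1)*(y + 1)*(y + 4)*(y - 2)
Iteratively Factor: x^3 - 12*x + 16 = (x + 4)*(x^2 - 4*x + 4) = (x - 2)*(x + 4)*(x - 2)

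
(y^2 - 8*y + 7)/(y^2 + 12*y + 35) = (y^2 - 8*y + 7)/(y^2 + 12*y + 35)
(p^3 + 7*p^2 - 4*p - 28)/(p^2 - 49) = (p^2 - 4)/(p - 7)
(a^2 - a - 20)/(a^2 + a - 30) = (a + 4)/(a + 6)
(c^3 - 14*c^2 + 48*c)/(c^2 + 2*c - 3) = c*(c^2 - 14*c + 48)/(c^2 + 2*c - 3)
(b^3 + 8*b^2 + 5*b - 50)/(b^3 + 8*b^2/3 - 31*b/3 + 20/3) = 3*(b^2 + 3*b - 10)/(3*b^2 - 7*b + 4)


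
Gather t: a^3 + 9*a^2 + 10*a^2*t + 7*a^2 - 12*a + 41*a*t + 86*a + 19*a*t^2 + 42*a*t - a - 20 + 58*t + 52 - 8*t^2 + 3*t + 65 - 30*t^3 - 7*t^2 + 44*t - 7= a^3 + 16*a^2 + 73*a - 30*t^3 + t^2*(19*a - 15) + t*(10*a^2 + 83*a + 105) + 90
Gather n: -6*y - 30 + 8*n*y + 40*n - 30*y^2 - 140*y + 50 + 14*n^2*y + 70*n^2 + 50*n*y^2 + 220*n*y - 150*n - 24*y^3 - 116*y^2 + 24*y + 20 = n^2*(14*y + 70) + n*(50*y^2 + 228*y - 110) - 24*y^3 - 146*y^2 - 122*y + 40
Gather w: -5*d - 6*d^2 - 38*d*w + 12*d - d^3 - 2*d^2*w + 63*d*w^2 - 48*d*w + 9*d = -d^3 - 6*d^2 + 63*d*w^2 + 16*d + w*(-2*d^2 - 86*d)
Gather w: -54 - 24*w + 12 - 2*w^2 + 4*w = -2*w^2 - 20*w - 42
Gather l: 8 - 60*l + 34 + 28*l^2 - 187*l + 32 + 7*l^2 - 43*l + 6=35*l^2 - 290*l + 80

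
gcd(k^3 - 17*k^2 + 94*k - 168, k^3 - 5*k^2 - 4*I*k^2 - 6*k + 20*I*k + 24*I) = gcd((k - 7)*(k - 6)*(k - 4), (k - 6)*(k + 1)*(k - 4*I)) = k - 6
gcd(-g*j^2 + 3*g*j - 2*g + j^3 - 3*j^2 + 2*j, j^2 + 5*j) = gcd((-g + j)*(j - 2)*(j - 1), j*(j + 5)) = 1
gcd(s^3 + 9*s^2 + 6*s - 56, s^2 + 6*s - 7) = s + 7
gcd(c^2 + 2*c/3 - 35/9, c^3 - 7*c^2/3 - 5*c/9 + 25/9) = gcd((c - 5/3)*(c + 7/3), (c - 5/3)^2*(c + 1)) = c - 5/3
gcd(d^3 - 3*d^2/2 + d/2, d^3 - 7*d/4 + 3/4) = d^2 - 3*d/2 + 1/2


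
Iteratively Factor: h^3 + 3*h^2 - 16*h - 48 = (h - 4)*(h^2 + 7*h + 12) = (h - 4)*(h + 4)*(h + 3)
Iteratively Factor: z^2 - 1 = (z - 1)*(z + 1)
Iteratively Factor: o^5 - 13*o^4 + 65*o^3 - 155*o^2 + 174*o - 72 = (o - 2)*(o^4 - 11*o^3 + 43*o^2 - 69*o + 36) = (o - 4)*(o - 2)*(o^3 - 7*o^2 + 15*o - 9) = (o - 4)*(o - 3)*(o - 2)*(o^2 - 4*o + 3) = (o - 4)*(o - 3)*(o - 2)*(o - 1)*(o - 3)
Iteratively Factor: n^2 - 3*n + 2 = (n - 2)*(n - 1)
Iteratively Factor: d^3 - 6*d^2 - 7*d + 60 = (d - 4)*(d^2 - 2*d - 15) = (d - 5)*(d - 4)*(d + 3)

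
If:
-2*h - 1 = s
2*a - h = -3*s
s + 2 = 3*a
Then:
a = 13/25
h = -7/25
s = -11/25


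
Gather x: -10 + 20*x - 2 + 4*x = 24*x - 12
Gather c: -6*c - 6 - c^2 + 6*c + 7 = 1 - c^2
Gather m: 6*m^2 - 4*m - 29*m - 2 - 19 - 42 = 6*m^2 - 33*m - 63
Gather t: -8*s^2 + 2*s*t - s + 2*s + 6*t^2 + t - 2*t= -8*s^2 + s + 6*t^2 + t*(2*s - 1)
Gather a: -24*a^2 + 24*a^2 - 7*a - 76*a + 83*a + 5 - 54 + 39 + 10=0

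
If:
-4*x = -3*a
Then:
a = 4*x/3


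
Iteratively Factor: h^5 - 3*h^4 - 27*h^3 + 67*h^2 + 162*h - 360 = (h - 2)*(h^4 - h^3 - 29*h^2 + 9*h + 180) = (h - 3)*(h - 2)*(h^3 + 2*h^2 - 23*h - 60) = (h - 3)*(h - 2)*(h + 3)*(h^2 - h - 20) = (h - 5)*(h - 3)*(h - 2)*(h + 3)*(h + 4)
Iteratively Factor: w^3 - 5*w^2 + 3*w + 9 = (w + 1)*(w^2 - 6*w + 9) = (w - 3)*(w + 1)*(w - 3)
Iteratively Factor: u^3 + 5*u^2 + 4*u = (u + 4)*(u^2 + u) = (u + 1)*(u + 4)*(u)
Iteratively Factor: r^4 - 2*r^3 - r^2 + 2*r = (r)*(r^3 - 2*r^2 - r + 2) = r*(r + 1)*(r^2 - 3*r + 2) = r*(r - 1)*(r + 1)*(r - 2)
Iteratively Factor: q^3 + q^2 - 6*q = (q)*(q^2 + q - 6) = q*(q - 2)*(q + 3)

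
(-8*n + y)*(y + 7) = -8*n*y - 56*n + y^2 + 7*y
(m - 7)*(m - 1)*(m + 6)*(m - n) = m^4 - m^3*n - 2*m^3 + 2*m^2*n - 41*m^2 + 41*m*n + 42*m - 42*n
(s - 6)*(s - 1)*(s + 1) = s^3 - 6*s^2 - s + 6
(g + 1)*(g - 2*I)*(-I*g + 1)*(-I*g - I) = -g^4 - 2*g^3 + I*g^3 - 3*g^2 + 2*I*g^2 - 4*g + I*g - 2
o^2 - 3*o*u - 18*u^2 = (o - 6*u)*(o + 3*u)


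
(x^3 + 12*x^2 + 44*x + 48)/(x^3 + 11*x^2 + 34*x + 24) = (x + 2)/(x + 1)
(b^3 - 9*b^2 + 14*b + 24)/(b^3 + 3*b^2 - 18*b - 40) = (b^2 - 5*b - 6)/(b^2 + 7*b + 10)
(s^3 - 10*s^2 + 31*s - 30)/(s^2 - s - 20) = (s^2 - 5*s + 6)/(s + 4)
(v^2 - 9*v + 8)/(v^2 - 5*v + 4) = (v - 8)/(v - 4)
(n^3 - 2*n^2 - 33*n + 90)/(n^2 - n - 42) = (n^2 - 8*n + 15)/(n - 7)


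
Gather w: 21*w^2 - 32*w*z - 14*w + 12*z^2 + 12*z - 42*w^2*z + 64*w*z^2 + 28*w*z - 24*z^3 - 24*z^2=w^2*(21 - 42*z) + w*(64*z^2 - 4*z - 14) - 24*z^3 - 12*z^2 + 12*z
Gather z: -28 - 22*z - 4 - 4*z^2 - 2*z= -4*z^2 - 24*z - 32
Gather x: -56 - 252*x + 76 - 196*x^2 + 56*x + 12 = -196*x^2 - 196*x + 32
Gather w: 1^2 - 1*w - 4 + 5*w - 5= 4*w - 8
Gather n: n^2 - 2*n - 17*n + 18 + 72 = n^2 - 19*n + 90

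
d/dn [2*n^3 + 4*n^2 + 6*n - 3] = 6*n^2 + 8*n + 6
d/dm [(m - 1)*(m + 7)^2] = (m + 7)*(3*m + 5)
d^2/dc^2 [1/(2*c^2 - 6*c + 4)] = (-c^2 + 3*c + (2*c - 3)^2 - 2)/(c^2 - 3*c + 2)^3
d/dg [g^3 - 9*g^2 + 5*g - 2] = 3*g^2 - 18*g + 5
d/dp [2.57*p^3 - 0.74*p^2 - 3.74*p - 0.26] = 7.71*p^2 - 1.48*p - 3.74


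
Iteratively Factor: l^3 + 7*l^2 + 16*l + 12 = (l + 3)*(l^2 + 4*l + 4) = (l + 2)*(l + 3)*(l + 2)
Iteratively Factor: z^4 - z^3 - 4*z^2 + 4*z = (z + 2)*(z^3 - 3*z^2 + 2*z) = (z - 2)*(z + 2)*(z^2 - z) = (z - 2)*(z - 1)*(z + 2)*(z)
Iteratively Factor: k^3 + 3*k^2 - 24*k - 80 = (k + 4)*(k^2 - k - 20) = (k + 4)^2*(k - 5)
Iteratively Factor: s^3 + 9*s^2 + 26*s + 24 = (s + 2)*(s^2 + 7*s + 12) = (s + 2)*(s + 3)*(s + 4)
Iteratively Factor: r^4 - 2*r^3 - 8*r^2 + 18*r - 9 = (r - 3)*(r^3 + r^2 - 5*r + 3) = (r - 3)*(r + 3)*(r^2 - 2*r + 1) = (r - 3)*(r - 1)*(r + 3)*(r - 1)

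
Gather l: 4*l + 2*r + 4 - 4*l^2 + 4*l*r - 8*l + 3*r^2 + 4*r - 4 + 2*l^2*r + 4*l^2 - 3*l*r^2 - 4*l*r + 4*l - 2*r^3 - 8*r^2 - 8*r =2*l^2*r - 3*l*r^2 - 2*r^3 - 5*r^2 - 2*r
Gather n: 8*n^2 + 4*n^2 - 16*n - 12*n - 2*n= 12*n^2 - 30*n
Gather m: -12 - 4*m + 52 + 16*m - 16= 12*m + 24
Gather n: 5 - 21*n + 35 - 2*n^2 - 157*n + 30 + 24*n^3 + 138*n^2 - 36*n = 24*n^3 + 136*n^2 - 214*n + 70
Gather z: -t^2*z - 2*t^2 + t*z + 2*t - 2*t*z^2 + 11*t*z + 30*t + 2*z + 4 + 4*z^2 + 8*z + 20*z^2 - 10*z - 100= -2*t^2 + 32*t + z^2*(24 - 2*t) + z*(-t^2 + 12*t) - 96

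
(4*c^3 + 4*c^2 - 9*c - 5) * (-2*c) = -8*c^4 - 8*c^3 + 18*c^2 + 10*c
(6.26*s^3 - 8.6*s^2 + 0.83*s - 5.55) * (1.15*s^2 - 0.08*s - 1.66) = 7.199*s^5 - 10.3908*s^4 - 8.7491*s^3 + 7.8271*s^2 - 0.9338*s + 9.213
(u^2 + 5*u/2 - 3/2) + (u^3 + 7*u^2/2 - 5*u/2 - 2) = u^3 + 9*u^2/2 - 7/2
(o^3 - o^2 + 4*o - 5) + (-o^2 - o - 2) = o^3 - 2*o^2 + 3*o - 7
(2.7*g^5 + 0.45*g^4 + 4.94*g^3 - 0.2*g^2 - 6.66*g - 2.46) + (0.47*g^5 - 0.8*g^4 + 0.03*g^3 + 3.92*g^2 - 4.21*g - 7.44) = 3.17*g^5 - 0.35*g^4 + 4.97*g^3 + 3.72*g^2 - 10.87*g - 9.9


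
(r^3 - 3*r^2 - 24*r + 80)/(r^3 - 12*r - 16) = (r^2 + r - 20)/(r^2 + 4*r + 4)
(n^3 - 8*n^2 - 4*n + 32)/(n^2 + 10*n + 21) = (n^3 - 8*n^2 - 4*n + 32)/(n^2 + 10*n + 21)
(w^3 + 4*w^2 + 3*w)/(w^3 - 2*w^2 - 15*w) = (w + 1)/(w - 5)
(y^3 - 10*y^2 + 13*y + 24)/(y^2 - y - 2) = (y^2 - 11*y + 24)/(y - 2)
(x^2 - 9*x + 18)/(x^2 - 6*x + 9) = (x - 6)/(x - 3)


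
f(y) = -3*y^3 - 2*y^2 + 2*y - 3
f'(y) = -9*y^2 - 4*y + 2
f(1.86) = -25.50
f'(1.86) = -36.58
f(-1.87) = 5.88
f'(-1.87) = -21.99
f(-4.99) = 309.97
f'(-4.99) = -202.14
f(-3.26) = 73.16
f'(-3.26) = -80.61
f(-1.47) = -0.73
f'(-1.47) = -11.57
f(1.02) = -6.22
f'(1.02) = -11.44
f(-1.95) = 7.74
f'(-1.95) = -24.42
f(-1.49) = -0.50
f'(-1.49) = -12.02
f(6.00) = -711.00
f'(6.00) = -346.00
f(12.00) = -5451.00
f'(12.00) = -1342.00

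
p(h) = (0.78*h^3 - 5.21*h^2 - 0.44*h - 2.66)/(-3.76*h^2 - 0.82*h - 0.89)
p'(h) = (7.52*h + 0.82)*(0.78*h^3 - 5.21*h^2 - 0.44*h - 2.66)/(-3.76*h^2 - 0.82*h - 0.89)^2 + (2.34*h^2 - 10.42*h - 0.44)/(-3.76*h^2 - 0.82*h - 0.89) = (-2.9328*h^4 - 1.2792*h^3 + 0.5352*h^2 - 10.7294*h - 1.7896)/(14.1376*h^4 + 6.1664*h^3 + 7.3652*h^2 + 1.4596*h + 0.7921)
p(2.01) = 1.03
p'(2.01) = -0.25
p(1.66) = 1.12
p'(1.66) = -0.29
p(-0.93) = 2.19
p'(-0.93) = 0.66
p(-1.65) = 2.01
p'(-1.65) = 0.01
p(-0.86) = 2.24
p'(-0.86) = 0.80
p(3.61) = 0.67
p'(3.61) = -0.21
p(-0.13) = 3.18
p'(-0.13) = -0.53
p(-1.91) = 2.01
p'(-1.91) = -0.06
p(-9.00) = 3.32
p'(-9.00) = -0.20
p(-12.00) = 3.94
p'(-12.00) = -0.21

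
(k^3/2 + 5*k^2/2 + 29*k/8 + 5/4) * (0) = 0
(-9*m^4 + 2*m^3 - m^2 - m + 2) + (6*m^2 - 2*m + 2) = -9*m^4 + 2*m^3 + 5*m^2 - 3*m + 4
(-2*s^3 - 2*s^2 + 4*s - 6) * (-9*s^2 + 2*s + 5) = 18*s^5 + 14*s^4 - 50*s^3 + 52*s^2 + 8*s - 30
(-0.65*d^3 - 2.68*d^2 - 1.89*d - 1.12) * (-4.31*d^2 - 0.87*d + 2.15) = 2.8015*d^5 + 12.1163*d^4 + 9.08*d^3 + 0.7095*d^2 - 3.0891*d - 2.408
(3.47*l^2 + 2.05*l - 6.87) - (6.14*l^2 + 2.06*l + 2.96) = -2.67*l^2 - 0.0100000000000002*l - 9.83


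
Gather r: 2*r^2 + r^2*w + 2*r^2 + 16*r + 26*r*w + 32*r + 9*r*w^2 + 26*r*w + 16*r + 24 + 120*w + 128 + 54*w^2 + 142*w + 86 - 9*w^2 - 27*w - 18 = r^2*(w + 4) + r*(9*w^2 + 52*w + 64) + 45*w^2 + 235*w + 220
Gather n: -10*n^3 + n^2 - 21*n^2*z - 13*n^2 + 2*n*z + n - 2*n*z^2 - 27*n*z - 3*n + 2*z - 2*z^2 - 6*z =-10*n^3 + n^2*(-21*z - 12) + n*(-2*z^2 - 25*z - 2) - 2*z^2 - 4*z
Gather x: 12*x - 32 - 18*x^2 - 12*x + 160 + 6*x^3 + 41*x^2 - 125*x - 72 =6*x^3 + 23*x^2 - 125*x + 56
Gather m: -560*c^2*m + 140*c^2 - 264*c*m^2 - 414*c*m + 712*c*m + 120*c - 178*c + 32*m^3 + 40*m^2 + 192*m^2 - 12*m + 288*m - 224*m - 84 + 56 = 140*c^2 - 58*c + 32*m^3 + m^2*(232 - 264*c) + m*(-560*c^2 + 298*c + 52) - 28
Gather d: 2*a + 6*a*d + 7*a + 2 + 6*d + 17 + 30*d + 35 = 9*a + d*(6*a + 36) + 54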